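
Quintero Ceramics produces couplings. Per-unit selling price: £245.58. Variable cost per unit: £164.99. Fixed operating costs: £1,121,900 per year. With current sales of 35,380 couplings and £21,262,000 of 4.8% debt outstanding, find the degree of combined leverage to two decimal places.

Contribution at this volume is 35,380 × £80.59 = £2,851,274.20.
Subtracting fixed costs: EBIT = £2,851,274.20 − £1,121,900 = £1,729,374.20. Interest = £1,020,576.00.
DOL = £2,851,274.20 ÷ £1,729,374.20 = 1.6487; DFL = £1,729,374.20 ÷ £708,798.20 = 2.4399.
Combined leverage = 1.6487 × 2.4399 = 4.0227.

4.02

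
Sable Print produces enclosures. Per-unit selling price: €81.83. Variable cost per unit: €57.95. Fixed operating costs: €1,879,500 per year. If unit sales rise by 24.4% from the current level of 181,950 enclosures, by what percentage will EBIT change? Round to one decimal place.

Total contribution margin = 181,950 × €23.88 = €4,344,966.00.
EBIT = €4,344,966.00 − €1,879,500 = €2,465,466.00.
DOL = contribution ÷ EBIT = €4,344,966.00 ÷ €2,465,466.00 = 1.7623.
%ΔEBIT = DOL × %ΔSales = 1.7623 × +24.4% = +43.0%.

+43.0%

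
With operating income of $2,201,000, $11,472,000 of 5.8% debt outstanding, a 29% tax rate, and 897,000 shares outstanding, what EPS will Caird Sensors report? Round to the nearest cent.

Interest = $665,376.00, so EBT = $2,201,000 − $665,376.00 = $1,535,624.00.
After tax at 29%: net income = $1,535,624.00 × 0.71 = $1,090,293.04.
Per share: $1,090,293.04 / 897,000 shares = $1.22.

$1.22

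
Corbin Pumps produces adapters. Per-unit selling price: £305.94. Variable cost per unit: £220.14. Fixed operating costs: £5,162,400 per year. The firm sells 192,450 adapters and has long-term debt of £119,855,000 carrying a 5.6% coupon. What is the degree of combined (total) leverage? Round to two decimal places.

3.56

At 192,450 units, contribution = 192,450 × £85.80 = £16,512,210.00.
EBIT = £16,512,210.00 − £5,162,400 = £11,349,810.00. Interest = £6,711,880.00.
DOL = £16,512,210.00 ÷ £11,349,810.00 = 1.4548; DFL = £11,349,810.00 ÷ £4,637,930.00 = 2.4472.
Combined leverage = 1.4548 × 2.4472 = 3.5602.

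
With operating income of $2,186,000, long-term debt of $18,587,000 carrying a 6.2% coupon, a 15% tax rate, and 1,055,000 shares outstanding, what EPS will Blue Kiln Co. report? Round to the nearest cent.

Interest = $1,152,394.00, so EBT = $2,186,000 − $1,152,394.00 = $1,033,606.00.
Net income = $1,033,606.00 × (1 − 0.15) = $878,565.10.
EPS = $878,565.10 ÷ 1,055,000 = $0.83.

$0.83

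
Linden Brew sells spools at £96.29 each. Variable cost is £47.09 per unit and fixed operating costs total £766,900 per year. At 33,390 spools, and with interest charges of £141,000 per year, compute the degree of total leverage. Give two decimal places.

Contribution at this volume is 33,390 × £49.20 = £1,642,788.00.
EBIT = £1,642,788.00 − £766,900 = £875,888.00. Interest = £141,000.00.
DOL = £1,642,788.00 ÷ £875,888.00 = 1.8756; DFL = £875,888.00 ÷ £734,888.00 = 1.1919.
Combined leverage = 1.8756 × 1.1919 = 2.2355.

2.24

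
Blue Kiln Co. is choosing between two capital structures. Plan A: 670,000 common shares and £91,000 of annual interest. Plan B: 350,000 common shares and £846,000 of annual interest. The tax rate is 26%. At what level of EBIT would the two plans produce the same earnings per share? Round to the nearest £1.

At indifference, (EBIT − 91,000)(1 − t)/670,000 = (EBIT − 846,000)(1 − t)/350,000.
The (1 − t) factor cancels: (EBIT − 91,000) × 350,000 = (EBIT − 846,000) × 670,000.
Solving, EBIT = (846,000·670,000 − 91,000·350,000) / (670,000 − 350,000) = 534,970,000,000 / 320,000 = 1,671,781.25.

£1,671,781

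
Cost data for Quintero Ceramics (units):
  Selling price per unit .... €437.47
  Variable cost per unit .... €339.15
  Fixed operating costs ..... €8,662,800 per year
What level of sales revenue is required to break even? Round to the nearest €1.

€38,544,702

CM per unit = €437.47 − €339.15 = €98.32; CM ratio = €98.32 / €437.47 = 0.2247.
Break-even sales = FC ÷ CM ratio = €8,662,800 × €437.47 / €98.32 = €38,544,702.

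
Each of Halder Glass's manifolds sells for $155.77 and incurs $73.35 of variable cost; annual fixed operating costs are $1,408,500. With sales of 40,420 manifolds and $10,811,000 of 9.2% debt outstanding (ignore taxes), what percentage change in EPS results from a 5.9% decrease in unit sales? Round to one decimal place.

Total contribution margin = 40,420 × $82.42 = $3,331,416.40.
Subtracting fixed costs: EBIT = $3,331,416.40 − $1,408,500 = $1,922,916.40.
After interest of $994,612.00, pre-tax earnings = $928,304.40.
DCL = total CM / (EBIT − I) = $3,331,416.40 / $928,304.40 = 3.5887.
%ΔEPS = DCL × %ΔSales = 3.5887 × -5.9% = -21.2%.

-21.2%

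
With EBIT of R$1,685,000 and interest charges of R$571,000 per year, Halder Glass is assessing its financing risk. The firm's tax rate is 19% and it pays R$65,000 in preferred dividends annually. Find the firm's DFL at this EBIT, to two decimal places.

1.63

Annual interest charges come to R$571,000.00.
Preferred dividends grossed up pre-tax: R$65,000 / (1 − 0.19) = R$80,246.91.
DFL = EBIT ÷ [EBIT − I − D_p/(1−t)] = R$1,685,000 ÷ [R$1,685,000 − R$571,000.00 − R$80,246.91] = R$1,685,000 ÷ R$1,033,753.09 = 1.6300.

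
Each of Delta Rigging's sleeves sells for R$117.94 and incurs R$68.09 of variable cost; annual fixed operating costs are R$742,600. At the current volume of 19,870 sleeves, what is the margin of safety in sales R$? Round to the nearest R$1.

R$586,552

Each unit contributes R$117.94 − R$68.09 = R$49.85. Break-even units = R$742,600 ÷ R$49.85 = 14,896.69; break-even revenue = 14,896.69 × R$117.94 = R$1,756,915.63.
Actual sales revenue = 19,870 × R$117.94 = R$2,343,467.80.
Margin of safety = R$2,343,467.80 − R$1,756,915.63 = R$586,552.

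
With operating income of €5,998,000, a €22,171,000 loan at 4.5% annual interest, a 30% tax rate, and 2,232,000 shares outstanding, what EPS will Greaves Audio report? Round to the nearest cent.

Interest = €997,695.00, so EBT = €5,998,000 − €997,695.00 = €5,000,305.00.
After tax at 30%: net income = €5,000,305.00 × 0.70 = €3,500,213.50.
Per share: €3,500,213.50 / 2,232,000 shares = €1.57.

€1.57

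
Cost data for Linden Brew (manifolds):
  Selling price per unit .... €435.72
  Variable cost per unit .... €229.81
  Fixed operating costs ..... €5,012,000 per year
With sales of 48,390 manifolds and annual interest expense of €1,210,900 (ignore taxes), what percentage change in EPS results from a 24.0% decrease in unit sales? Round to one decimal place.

Total contribution margin = 48,390 × €205.91 = €9,963,984.90.
Subtracting fixed costs: EBIT = €9,963,984.90 − €5,012,000 = €4,951,984.90.
After interest of €1,210,900.00, pre-tax earnings = €3,741,084.90.
DCL = total CM / (EBIT − I) = €9,963,984.90 / €3,741,084.90 = 2.6634.
%ΔEPS = DCL × %ΔSales = 2.6634 × -24.0% = -63.9%.

-63.9%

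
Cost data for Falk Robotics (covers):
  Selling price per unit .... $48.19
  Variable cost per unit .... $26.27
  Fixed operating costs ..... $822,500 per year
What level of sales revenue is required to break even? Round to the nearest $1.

$1,808,224

CM per unit = $48.19 − $26.27 = $21.92; CM ratio = $21.92 / $48.19 = 0.4549.
Break-even sales = FC ÷ CM ratio = $822,500 × $48.19 / $21.92 = $1,808,224.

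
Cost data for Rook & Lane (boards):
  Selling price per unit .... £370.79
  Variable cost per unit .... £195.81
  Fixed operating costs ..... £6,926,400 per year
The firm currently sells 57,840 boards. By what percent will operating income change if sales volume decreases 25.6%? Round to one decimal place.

Contribution at this volume is 57,840 × £174.98 = £10,120,843.20.
EBIT = £10,120,843.20 − £6,926,400 = £3,194,443.20.
Degree of operating leverage = £10,120,843.20 / £3,194,443.20 = 3.1683.
%ΔEBIT = DOL × %ΔSales = 3.1683 × -25.6% = -81.1%.

-81.1%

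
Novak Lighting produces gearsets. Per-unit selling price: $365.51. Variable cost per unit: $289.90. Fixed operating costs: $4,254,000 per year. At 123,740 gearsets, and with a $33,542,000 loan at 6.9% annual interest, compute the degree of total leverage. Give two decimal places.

3.36

Total contribution margin = 123,740 × $75.61 = $9,355,981.40.
Operating income = contribution − fixed costs = $9,355,981.40 − $4,254,000 = $5,101,981.40. Interest = $2,314,398.00, so EBIT − I = $2,787,583.40.
DCL = contribution ÷ (EBIT − I) = $9,355,981.40 ÷ $2,787,583.40 = 3.3563.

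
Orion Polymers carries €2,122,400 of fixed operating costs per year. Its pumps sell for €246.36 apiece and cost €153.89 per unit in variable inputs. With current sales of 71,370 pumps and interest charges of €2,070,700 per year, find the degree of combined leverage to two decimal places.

At 71,370 units, contribution = 71,370 × €92.47 = €6,599,583.90.
Subtracting fixed costs: EBIT = €6,599,583.90 − €2,122,400 = €4,477,183.90. Interest = €2,070,700.00.
DOL = €6,599,583.90 ÷ €4,477,183.90 = 1.4740; DFL = €4,477,183.90 ÷ €2,406,483.90 = 1.8605.
DCL = DOL × DFL = 1.4740 × 1.8605 = 2.7424.

2.74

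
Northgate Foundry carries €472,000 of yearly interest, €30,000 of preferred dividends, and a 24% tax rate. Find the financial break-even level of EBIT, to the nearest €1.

€511,474

Grossing the preferred dividend up to pre-tax terms: €30,000 / (1 − 0.24) = €39,473.68.
EPS = 0 when EBIT covers interest plus the pre-tax preferred burden: €472,000 + €39,473.68 = €511,473.68.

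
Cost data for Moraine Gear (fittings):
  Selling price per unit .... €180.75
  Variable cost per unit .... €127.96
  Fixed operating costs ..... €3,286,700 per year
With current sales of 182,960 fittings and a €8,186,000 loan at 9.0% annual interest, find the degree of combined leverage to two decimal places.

Contribution at this volume is 182,960 × €52.79 = €9,658,458.40.
Operating income = contribution − fixed costs = €9,658,458.40 − €3,286,700 = €6,371,758.40. Interest = €736,740.00, so EBIT − I = €5,635,018.40.
Degree of total leverage = total CM / (EBIT − interest) = €9,658,458.40 / €5,635,018.40 = 1.7140.

1.71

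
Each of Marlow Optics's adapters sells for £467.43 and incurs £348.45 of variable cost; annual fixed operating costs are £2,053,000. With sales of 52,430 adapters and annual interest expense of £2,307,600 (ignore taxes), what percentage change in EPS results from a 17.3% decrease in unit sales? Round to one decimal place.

-57.5%

Contribution at this volume is 52,430 × £118.98 = £6,238,121.40.
Subtracting fixed costs: EBIT = £6,238,121.40 − £2,053,000 = £4,185,121.40.
After interest of £2,307,600.00, pre-tax earnings = £1,877,521.40.
Degree of combined leverage = contribution ÷ (EBIT − I) = £6,238,121.40 ÷ £1,877,521.40 = 3.3225.
%ΔEPS = DCL × %ΔSales = 3.3225 × -17.3% = -57.5%.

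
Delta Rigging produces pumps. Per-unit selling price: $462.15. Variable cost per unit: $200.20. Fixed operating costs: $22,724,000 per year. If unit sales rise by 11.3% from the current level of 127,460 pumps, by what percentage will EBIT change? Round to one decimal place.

+35.4%

Total contribution margin = 127,460 × $261.95 = $33,388,147.00.
Operating income = contribution − fixed costs = $33,388,147.00 − $22,724,000 = $10,664,147.00.
DOL = contribution ÷ EBIT = $33,388,147.00 ÷ $10,664,147.00 = 3.1309.
%ΔEBIT = DOL × %ΔSales = 3.1309 × +11.3% = +35.4%.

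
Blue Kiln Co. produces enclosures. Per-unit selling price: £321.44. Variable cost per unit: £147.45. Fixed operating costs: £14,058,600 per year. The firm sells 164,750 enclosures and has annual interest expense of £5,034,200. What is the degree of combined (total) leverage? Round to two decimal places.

2.99

Total contribution margin = 164,750 × £173.99 = £28,664,852.50.
EBIT = £28,664,852.50 − £14,058,600 = £14,606,252.50. Interest = £5,034,200.00.
DOL = £28,664,852.50 ÷ £14,606,252.50 = 1.9625; DFL = £14,606,252.50 ÷ £9,572,052.50 = 1.5259.
DCL = DOL × DFL = 1.9625 × 1.5259 = 2.9946.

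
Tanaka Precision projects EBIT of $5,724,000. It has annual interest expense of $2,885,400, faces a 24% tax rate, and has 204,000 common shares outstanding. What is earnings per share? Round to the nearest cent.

Pre-tax income = $5,724,000 − $2,885,400.00 = $2,838,600.00.
After tax at 24%: net income = $2,838,600.00 × 0.76 = $2,157,336.00.
EPS = $2,157,336.00 ÷ 204,000 = $10.58.

$10.58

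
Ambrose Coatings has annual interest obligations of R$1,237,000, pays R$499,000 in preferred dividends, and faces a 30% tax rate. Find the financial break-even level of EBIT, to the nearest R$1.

R$1,949,857

Preferred dividends are paid after tax, so their pre-tax equivalent is R$499,000 ÷ (1 − 0.30) = R$712,857.14.
EPS = 0 when EBIT covers interest plus the pre-tax preferred burden: R$1,237,000 + R$712,857.14 = R$1,949,857.14.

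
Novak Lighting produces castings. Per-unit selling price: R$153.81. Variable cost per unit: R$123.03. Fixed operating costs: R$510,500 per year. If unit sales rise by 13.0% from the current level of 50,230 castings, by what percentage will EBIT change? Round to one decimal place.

Total contribution margin = 50,230 × R$30.78 = R$1,546,079.40.
EBIT = R$1,546,079.40 − R$510,500 = R$1,035,579.40.
Degree of operating leverage = R$1,546,079.40 / R$1,035,579.40 = 1.4930.
%ΔEBIT = DOL × %ΔSales = 1.4930 × +13.0% = +19.4%.

+19.4%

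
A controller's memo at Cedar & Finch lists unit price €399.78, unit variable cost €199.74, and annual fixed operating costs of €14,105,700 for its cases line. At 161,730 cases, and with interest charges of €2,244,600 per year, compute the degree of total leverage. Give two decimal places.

2.02

Total contribution margin = 161,730 × €200.04 = €32,352,469.20.
Operating income = contribution − fixed costs = €32,352,469.20 − €14,105,700 = €18,246,769.20. Interest = €2,244,600.00, so EBIT − I = €16,002,169.20.
Degree of total leverage = total CM / (EBIT − interest) = €32,352,469.20 / €16,002,169.20 = 2.0218.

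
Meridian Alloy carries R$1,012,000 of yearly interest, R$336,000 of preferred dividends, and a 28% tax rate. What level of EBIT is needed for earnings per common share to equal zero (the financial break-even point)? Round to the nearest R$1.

Preferred dividends are paid after tax, so their pre-tax equivalent is R$336,000 ÷ (1 − 0.28) = R$466,666.67.
EPS = 0 when EBIT covers interest plus the pre-tax preferred burden: R$1,012,000 + R$466,666.67 = R$1,478,666.67.

R$1,478,667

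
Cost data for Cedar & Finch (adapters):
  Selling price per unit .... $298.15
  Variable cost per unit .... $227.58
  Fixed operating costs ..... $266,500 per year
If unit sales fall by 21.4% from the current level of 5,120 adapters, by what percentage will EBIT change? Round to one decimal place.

-81.5%

Total contribution margin = 5,120 × $70.57 = $361,318.40.
Operating income = contribution − fixed costs = $361,318.40 − $266,500 = $94,818.40.
Degree of operating leverage = $361,318.40 / $94,818.40 = 3.8106.
Operating income changes by 3.8106 × -21.4% = -81.5%.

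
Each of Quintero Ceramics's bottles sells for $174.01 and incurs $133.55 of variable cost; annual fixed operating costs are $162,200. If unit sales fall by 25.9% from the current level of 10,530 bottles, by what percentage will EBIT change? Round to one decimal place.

Contribution at this volume is 10,530 × $40.46 = $426,043.80.
Operating income = contribution − fixed costs = $426,043.80 − $162,200 = $263,843.80.
Degree of operating leverage = $426,043.80 / $263,843.80 = 1.6148.
Operating income changes by 1.6148 × -25.9% = -41.8%.

-41.8%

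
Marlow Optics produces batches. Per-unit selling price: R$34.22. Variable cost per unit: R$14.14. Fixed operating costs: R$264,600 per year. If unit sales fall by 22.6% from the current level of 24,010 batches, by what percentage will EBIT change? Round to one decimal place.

At 24,010 units, contribution = 24,010 × R$20.08 = R$482,120.80.
EBIT = R$482,120.80 − R$264,600 = R$217,520.80.
So DOL = total CM / EBIT = R$482,120.80 / R$217,520.80 = 2.2164.
So EBIT moves 2.2164 × (-22.6%) = -50.1%.

-50.1%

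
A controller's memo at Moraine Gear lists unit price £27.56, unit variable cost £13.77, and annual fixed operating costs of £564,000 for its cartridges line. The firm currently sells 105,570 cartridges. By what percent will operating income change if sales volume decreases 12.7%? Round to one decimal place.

At 105,570 units, contribution = 105,570 × £13.79 = £1,455,810.30.
EBIT = £1,455,810.30 − £564,000 = £891,810.30.
So DOL = total CM / EBIT = £1,455,810.30 / £891,810.30 = 1.6324.
So EBIT moves 1.6324 × (-12.7%) = -20.7%.

-20.7%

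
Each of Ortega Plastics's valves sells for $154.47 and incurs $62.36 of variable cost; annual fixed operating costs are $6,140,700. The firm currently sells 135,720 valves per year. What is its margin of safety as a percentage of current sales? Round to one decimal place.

Contribution margin per unit = $154.47 − $62.36 = $92.11. Break-even units = $6,140,700 ÷ $92.11 = 66,667.03; break-even revenue = 66,667.03 × $154.47 = $10,298,055.90.
Actual sales revenue = 135,720 × $154.47 = $20,964,668.40.
Margin of safety = ($20,964,668.40 − $10,298,055.90) ÷ $20,964,668.40 = 50.9%.

50.9%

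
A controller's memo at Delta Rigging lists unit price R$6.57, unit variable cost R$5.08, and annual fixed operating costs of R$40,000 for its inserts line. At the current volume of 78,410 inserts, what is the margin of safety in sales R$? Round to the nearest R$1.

Contribution margin per unit = R$6.57 − R$5.08 = R$1.49. Break-even units = R$40,000 ÷ R$1.49 = 26,845.64; break-even revenue = 26,845.64 × R$6.57 = R$176,375.84.
Current sales = 78,410 × R$6.57 = R$515,153.70.
Margin of safety = R$515,153.70 − R$176,375.84 = R$338,778.

R$338,778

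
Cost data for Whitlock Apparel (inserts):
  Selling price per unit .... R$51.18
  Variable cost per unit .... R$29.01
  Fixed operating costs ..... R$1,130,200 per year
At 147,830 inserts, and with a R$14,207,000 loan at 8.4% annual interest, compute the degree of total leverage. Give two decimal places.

Total contribution margin = 147,830 × R$22.17 = R$3,277,391.10.
Subtracting fixed costs: EBIT = R$3,277,391.10 − R$1,130,200 = R$2,147,191.10. Interest = R$1,193,388.00.
DOL = R$3,277,391.10 ÷ R$2,147,191.10 = 1.5264; DFL = R$2,147,191.10 ÷ R$953,803.10 = 2.2512.
DCL = DOL × DFL = 1.5264 × 2.2512 = 3.4362.

3.44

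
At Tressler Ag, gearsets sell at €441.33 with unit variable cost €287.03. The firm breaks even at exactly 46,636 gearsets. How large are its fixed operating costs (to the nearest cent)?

€7,195,934.80

Each unit contributes €441.33 − €287.03 = €154.30.
Fixed costs = break-even units × CM = 46,636 × €154.30 = €7,195,934.80.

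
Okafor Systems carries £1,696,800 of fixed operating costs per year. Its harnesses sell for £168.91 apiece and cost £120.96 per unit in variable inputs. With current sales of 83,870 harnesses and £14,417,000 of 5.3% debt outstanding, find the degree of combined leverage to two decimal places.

At 83,870 units, contribution = 83,870 × £47.95 = £4,021,566.50.
EBIT = £4,021,566.50 − £1,696,800 = £2,324,766.50. Interest = £764,101.00.
DOL = £4,021,566.50 ÷ £2,324,766.50 = 1.7299; DFL = £2,324,766.50 ÷ £1,560,665.50 = 1.4896.
DCL = DOL × DFL = 1.7299 × 1.4896 = 2.5769.

2.58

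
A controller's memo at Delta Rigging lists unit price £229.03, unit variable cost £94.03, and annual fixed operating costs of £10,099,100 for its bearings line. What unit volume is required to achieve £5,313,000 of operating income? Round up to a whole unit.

Contribution margin per unit = £229.03 − £94.03 = £135.00.
Need Q such that Q × £135.00 − £10,099,100 = £5,313,000, i.e. Q = £15,412,100 / £135.00 = 114,163.70 → 114,164.

114,164 bearings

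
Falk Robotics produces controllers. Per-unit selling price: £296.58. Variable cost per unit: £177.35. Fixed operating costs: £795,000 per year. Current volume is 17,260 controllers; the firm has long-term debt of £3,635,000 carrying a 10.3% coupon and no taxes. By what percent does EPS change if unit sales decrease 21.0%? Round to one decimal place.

-48.6%

Total contribution margin = 17,260 × £119.23 = £2,057,909.80.
Operating income = contribution − fixed costs = £2,057,909.80 − £795,000 = £1,262,909.80.
Interest = £374,405.00, so EBIT − I = £888,504.80.
Degree of combined leverage = contribution ÷ (EBIT − I) = £2,057,909.80 ÷ £888,504.80 = 2.3161.
EPS therefore changes by 2.3161 × (-21.0%) = -48.6%.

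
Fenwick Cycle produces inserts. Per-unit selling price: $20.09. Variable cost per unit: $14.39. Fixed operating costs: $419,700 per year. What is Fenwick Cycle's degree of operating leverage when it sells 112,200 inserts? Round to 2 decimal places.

2.91

At 112,200 units, contribution = 112,200 × $5.70 = $639,540.00.
Operating income = contribution − fixed costs = $639,540.00 − $419,700 = $219,840.00.
Degree of operating leverage = $639,540.00 / $219,840.00 = 2.9091.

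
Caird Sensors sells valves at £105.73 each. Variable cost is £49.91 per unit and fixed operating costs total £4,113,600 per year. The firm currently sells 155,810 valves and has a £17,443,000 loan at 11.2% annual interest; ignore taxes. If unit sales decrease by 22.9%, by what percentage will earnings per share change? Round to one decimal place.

-75.7%

Contribution at this volume is 155,810 × £55.82 = £8,697,314.20.
EBIT = £8,697,314.20 − £4,113,600 = £4,583,714.20.
After interest of £1,953,616.00, pre-tax earnings = £2,630,098.20.
Degree of combined leverage = contribution ÷ (EBIT − I) = £8,697,314.20 ÷ £2,630,098.20 = 3.3068.
%ΔEPS = DCL × %ΔSales = 3.3068 × -22.9% = -75.7%.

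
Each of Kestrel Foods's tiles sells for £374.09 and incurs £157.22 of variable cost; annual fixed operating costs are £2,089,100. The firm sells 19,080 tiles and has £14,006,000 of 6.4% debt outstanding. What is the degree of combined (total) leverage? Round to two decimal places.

Total contribution margin = 19,080 × £216.87 = £4,137,879.60.
EBIT = £4,137,879.60 − £2,089,100 = £2,048,779.60. Interest = £896,384.00, so EBIT − I = £1,152,395.60.
DCL = contribution ÷ (EBIT − I) = £4,137,879.60 ÷ £1,152,395.60 = 3.5907.

3.59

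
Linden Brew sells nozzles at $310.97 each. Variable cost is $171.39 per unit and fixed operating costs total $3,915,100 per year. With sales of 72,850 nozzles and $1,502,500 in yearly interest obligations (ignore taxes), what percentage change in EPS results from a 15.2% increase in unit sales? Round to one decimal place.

+32.5%

At 72,850 units, contribution = 72,850 × $139.58 = $10,168,403.00.
Subtracting fixed costs: EBIT = $10,168,403.00 − $3,915,100 = $6,253,303.00.
Interest = $1,502,500.00, so EBIT − I = $4,750,803.00.
Degree of combined leverage = contribution ÷ (EBIT − I) = $10,168,403.00 ÷ $4,750,803.00 = 2.1404.
%ΔEPS = DCL × %ΔSales = 2.1404 × +15.2% = +32.5%.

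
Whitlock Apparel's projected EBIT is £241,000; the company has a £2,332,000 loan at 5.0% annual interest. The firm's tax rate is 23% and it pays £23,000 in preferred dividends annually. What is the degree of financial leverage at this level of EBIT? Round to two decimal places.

2.55

Interest = £116,600.00.
Pre-tax preferred-dividend burden = £23,000 ÷ (1 − 0.23) = £29,870.13.
DFL = EBIT ÷ [EBIT − I − D_p/(1−t)] = £241,000 ÷ [£241,000 − £116,600.00 − £29,870.13] = £241,000 ÷ £94,529.87 = 2.5495.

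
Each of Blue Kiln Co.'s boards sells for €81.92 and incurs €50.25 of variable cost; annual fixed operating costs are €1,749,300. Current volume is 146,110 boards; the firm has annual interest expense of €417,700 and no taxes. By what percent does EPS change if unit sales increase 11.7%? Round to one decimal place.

+22.0%

Contribution at this volume is 146,110 × €31.67 = €4,627,303.70.
Subtracting fixed costs: EBIT = €4,627,303.70 − €1,749,300 = €2,878,003.70.
Interest = €417,700.00, so EBIT − I = €2,460,303.70.
DCL = total CM / (EBIT − I) = €4,627,303.70 / €2,460,303.70 = 1.8808.
%ΔEPS = DCL × %ΔSales = 1.8808 × +11.7% = +22.0%.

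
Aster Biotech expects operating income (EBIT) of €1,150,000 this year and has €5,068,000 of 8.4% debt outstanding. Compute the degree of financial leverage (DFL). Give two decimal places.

1.59

Interest = €425,712.00.
DFL = EBIT ÷ (EBIT − I) = €1,150,000 ÷ (€1,150,000 − €425,712.00) = €1,150,000 ÷ €724,288.00 = 1.5878.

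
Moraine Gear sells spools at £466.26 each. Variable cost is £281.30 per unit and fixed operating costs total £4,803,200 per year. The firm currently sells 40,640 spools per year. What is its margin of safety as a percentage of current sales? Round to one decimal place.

36.1%

Each unit contributes £466.26 − £281.30 = £184.96. Break-even units = £4,803,200 ÷ £184.96 = 25,968.86; break-even revenue = 25,968.86 × £466.26 = £12,108,239.79.
Current sales = 40,640 × £466.26 = £18,948,806.40.
Margin of safety = (£18,948,806.40 − £12,108,239.79) ÷ £18,948,806.40 = 36.1%.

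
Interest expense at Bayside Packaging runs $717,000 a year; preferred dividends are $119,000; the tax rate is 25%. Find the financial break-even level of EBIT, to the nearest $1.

Preferred dividends are paid after tax, so their pre-tax equivalent is $119,000 ÷ (1 − 0.25) = $158,666.67.
Financial break-even EBIT = interest + D_p ÷ (1 − t) = $717,000 + $158,666.67 = $875,666.67.

$875,667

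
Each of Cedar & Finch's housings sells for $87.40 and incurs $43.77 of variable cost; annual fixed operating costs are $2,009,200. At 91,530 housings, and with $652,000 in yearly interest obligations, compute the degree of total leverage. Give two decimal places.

Contribution at this volume is 91,530 × $43.63 = $3,993,453.90.
EBIT = $3,993,453.90 − $2,009,200 = $1,984,253.90. Interest = $652,000.00.
DOL = $3,993,453.90 ÷ $1,984,253.90 = 2.0126; DFL = $1,984,253.90 ÷ $1,332,253.90 = 1.4894.
DCL = DOL × DFL = 2.0126 × 1.4894 = 2.9976.

3.00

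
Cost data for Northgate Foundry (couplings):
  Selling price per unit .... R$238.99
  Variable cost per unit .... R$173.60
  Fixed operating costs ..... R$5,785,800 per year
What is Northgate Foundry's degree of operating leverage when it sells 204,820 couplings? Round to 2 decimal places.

1.76

Contribution at this volume is 204,820 × R$65.39 = R$13,393,179.80.
Subtracting fixed costs: EBIT = R$13,393,179.80 − R$5,785,800 = R$7,607,379.80.
DOL = contribution ÷ EBIT = R$13,393,179.80 ÷ R$7,607,379.80 = 1.7606.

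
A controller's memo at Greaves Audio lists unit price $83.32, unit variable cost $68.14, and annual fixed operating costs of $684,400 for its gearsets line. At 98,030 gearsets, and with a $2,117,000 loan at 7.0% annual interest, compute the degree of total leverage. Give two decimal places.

2.27

At 98,030 units, contribution = 98,030 × $15.18 = $1,488,095.40.
EBIT = $1,488,095.40 − $684,400 = $803,695.40. Interest = $148,190.00.
DOL = $1,488,095.40 ÷ $803,695.40 = 1.8516; DFL = $803,695.40 ÷ $655,505.40 = 1.2261.
Combined leverage = 1.8516 × 1.2261 = 2.2702.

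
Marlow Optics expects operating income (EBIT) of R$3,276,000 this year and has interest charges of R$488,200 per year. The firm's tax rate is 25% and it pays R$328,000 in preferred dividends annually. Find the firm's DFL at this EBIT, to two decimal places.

1.39

Annual interest charges come to R$488,200.00.
Pre-tax preferred-dividend burden = R$328,000 ÷ (1 − 0.25) = R$437,333.33.
DFL = EBIT ÷ [EBIT − I − D_p/(1−t)] = R$3,276,000 ÷ [R$3,276,000 − R$488,200.00 − R$437,333.33] = R$3,276,000 ÷ R$2,350,466.67 = 1.3938.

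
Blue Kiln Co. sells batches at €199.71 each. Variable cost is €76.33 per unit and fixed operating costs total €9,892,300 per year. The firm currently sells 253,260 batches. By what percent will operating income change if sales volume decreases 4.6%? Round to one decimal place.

-6.7%

Contribution at this volume is 253,260 × €123.38 = €31,247,218.80.
Operating income = contribution − fixed costs = €31,247,218.80 − €9,892,300 = €21,354,918.80.
Degree of operating leverage = €31,247,218.80 / €21,354,918.80 = 1.4632.
%ΔEBIT = DOL × %ΔSales = 1.4632 × -4.6% = -6.7%.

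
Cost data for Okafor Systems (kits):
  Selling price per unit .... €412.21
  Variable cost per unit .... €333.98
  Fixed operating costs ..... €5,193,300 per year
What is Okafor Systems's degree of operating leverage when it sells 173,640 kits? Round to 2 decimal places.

1.62

Total contribution margin = 173,640 × €78.23 = €13,583,857.20.
EBIT = €13,583,857.20 − €5,193,300 = €8,390,557.20.
So DOL = total CM / EBIT = €13,583,857.20 / €8,390,557.20 = 1.6189.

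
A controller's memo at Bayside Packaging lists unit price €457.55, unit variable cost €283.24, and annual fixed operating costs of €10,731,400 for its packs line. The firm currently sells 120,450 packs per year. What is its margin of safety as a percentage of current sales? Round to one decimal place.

48.9%

Unit CM = price − variable cost = €457.55 − €283.24 = €174.31. Break-even units = €10,731,400 ÷ €174.31 = 61,565.03; break-even revenue = 61,565.03 × €457.55 = €28,169,078.48.
Current sales = 120,450 × €457.55 = €55,111,897.50.
Margin of safety = (€55,111,897.50 − €28,169,078.48) ÷ €55,111,897.50 = 48.9%.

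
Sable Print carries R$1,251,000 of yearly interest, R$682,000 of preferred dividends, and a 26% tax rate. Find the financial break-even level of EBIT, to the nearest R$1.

Preferred dividends are paid after tax, so their pre-tax equivalent is R$682,000 ÷ (1 − 0.26) = R$921,621.62.
EPS = 0 when EBIT covers interest plus the pre-tax preferred burden: R$1,251,000 + R$921,621.62 = R$2,172,621.62.

R$2,172,622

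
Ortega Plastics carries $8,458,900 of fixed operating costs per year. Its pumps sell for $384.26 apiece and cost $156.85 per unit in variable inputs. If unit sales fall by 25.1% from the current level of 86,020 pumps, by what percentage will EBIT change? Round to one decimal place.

Contribution at this volume is 86,020 × $227.41 = $19,561,808.20.
EBIT = $19,561,808.20 − $8,458,900 = $11,102,908.20.
Degree of operating leverage = $19,561,808.20 / $11,102,908.20 = 1.7619.
%ΔEBIT = DOL × %ΔSales = 1.7619 × -25.1% = -44.2%.

-44.2%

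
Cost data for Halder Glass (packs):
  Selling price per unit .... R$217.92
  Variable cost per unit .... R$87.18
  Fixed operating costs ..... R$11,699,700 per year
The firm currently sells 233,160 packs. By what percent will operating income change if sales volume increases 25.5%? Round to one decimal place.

+41.4%

Contribution at this volume is 233,160 × R$130.74 = R$30,483,338.40.
EBIT = R$30,483,338.40 − R$11,699,700 = R$18,783,638.40.
DOL = contribution ÷ EBIT = R$30,483,338.40 ÷ R$18,783,638.40 = 1.6229.
Operating income changes by 1.6229 × +25.5% = +41.4%.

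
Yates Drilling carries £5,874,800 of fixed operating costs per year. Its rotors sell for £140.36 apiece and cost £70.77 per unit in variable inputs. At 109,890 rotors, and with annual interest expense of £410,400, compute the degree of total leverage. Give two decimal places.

5.61

Total contribution margin = 109,890 × £69.59 = £7,647,245.10.
EBIT = £7,647,245.10 − £5,874,800 = £1,772,445.10. Interest = £410,400.00.
DOL = £7,647,245.10 ÷ £1,772,445.10 = 4.3145; DFL = £1,772,445.10 ÷ £1,362,045.10 = 1.3013.
DCL = DOL × DFL = 4.3145 × 1.3013 = 5.6145.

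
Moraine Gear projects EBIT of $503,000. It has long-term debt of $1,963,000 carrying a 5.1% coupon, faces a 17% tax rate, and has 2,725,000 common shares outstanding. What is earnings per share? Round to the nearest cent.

$0.12

Interest = $100,113.00, so EBT = $503,000 − $100,113.00 = $402,887.00.
Net income = $402,887.00 × (1 − 0.17) = $334,396.21.
Per share: $334,396.21 / 2,725,000 shares = $0.12.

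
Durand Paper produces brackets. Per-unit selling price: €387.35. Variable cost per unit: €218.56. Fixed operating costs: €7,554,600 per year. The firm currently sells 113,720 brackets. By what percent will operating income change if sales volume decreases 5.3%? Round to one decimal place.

Total contribution margin = 113,720 × €168.79 = €19,194,798.80.
EBIT = €19,194,798.80 − €7,554,600 = €11,640,198.80.
Degree of operating leverage = €19,194,798.80 / €11,640,198.80 = 1.6490.
Operating income changes by 1.6490 × -5.3% = -8.7%.

-8.7%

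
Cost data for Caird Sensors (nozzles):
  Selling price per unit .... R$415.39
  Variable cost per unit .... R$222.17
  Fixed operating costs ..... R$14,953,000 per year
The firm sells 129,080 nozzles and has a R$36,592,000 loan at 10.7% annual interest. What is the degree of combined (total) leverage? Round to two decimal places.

Total contribution margin = 129,080 × R$193.22 = R$24,940,837.60.
Subtracting fixed costs: EBIT = R$24,940,837.60 − R$14,953,000 = R$9,987,837.60. Interest = R$3,915,344.00, so EBIT − I = R$6,072,493.60.
Degree of total leverage = total CM / (EBIT − interest) = R$24,940,837.60 / R$6,072,493.60 = 4.1072.

4.11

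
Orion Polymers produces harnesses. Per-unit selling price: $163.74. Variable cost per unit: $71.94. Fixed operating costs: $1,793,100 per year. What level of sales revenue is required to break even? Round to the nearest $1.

$3,198,281

CM per unit = $163.74 − $71.94 = $91.80; CM ratio = $91.80 / $163.74 = 0.5606.
Break-even sales = FC ÷ CM ratio = $1,793,100 × $163.74 / $91.80 = $3,198,281.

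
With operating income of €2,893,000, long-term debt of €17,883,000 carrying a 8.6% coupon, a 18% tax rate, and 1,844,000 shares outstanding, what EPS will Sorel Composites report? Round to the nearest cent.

€0.60

Pre-tax income = €2,893,000 − €1,537,938.00 = €1,355,062.00.
Net income = €1,355,062.00 × (1 − 0.18) = €1,111,150.84.
Per share: €1,111,150.84 / 1,844,000 shares = €0.60.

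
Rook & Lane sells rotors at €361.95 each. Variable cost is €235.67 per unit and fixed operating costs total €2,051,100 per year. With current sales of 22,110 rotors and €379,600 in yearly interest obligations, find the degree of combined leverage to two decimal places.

7.73

At 22,110 units, contribution = 22,110 × €126.28 = €2,792,050.80.
EBIT = €2,792,050.80 − €2,051,100 = €740,950.80. Interest = €379,600.00, so EBIT − I = €361,350.80.
Degree of total leverage = total CM / (EBIT − interest) = €2,792,050.80 / €361,350.80 = 7.7267.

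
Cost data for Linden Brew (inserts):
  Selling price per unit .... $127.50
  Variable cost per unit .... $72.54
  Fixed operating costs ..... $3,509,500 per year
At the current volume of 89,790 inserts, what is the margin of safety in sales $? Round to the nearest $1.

Unit CM = price − variable cost = $127.50 − $72.54 = $54.96. Break-even units = $3,509,500 ÷ $54.96 = 63,855.53; break-even revenue = 63,855.53 × $127.50 = $8,141,580.24.
Actual sales revenue = 89,790 × $127.50 = $11,448,225.00.
Margin of safety = $11,448,225.00 − $8,141,580.24 = $3,306,645.

$3,306,645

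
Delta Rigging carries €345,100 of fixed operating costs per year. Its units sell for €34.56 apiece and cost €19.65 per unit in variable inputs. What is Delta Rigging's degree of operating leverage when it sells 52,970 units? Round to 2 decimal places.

Total contribution margin = 52,970 × €14.91 = €789,782.70.
EBIT = €789,782.70 − €345,100 = €444,682.70.
So DOL = total CM / EBIT = €789,782.70 / €444,682.70 = 1.7761.

1.78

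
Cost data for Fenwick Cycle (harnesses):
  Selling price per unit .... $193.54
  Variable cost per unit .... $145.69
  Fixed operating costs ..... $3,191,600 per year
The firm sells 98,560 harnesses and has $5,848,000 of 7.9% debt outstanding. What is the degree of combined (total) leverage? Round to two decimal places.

Contribution at this volume is 98,560 × $47.85 = $4,716,096.00.
Operating income = contribution − fixed costs = $4,716,096.00 − $3,191,600 = $1,524,496.00. Interest = $461,992.00.
DOL = $4,716,096.00 ÷ $1,524,496.00 = 3.0935; DFL = $1,524,496.00 ÷ $1,062,504.00 = 1.4348.
Combined leverage = 3.0935 × 1.4348 = 4.4386.

4.44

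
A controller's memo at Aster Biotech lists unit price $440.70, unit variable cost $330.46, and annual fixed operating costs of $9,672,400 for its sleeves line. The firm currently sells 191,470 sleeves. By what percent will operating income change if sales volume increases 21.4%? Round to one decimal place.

+39.5%

Total contribution margin = 191,470 × $110.24 = $21,107,652.80.
Operating income = contribution − fixed costs = $21,107,652.80 − $9,672,400 = $11,435,252.80.
DOL = contribution ÷ EBIT = $21,107,652.80 ÷ $11,435,252.80 = 1.8458.
Operating income changes by 1.8458 × +21.4% = +39.5%.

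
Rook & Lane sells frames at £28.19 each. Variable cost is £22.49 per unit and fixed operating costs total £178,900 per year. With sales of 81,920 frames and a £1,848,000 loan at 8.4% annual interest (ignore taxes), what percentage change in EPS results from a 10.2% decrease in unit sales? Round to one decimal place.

Total contribution margin = 81,920 × £5.70 = £466,944.00.
Subtracting fixed costs: EBIT = £466,944.00 − £178,900 = £288,044.00.
Interest = £155,232.00, so EBIT − I = £132,812.00.
DCL = total CM / (EBIT − I) = £466,944.00 / £132,812.00 = 3.5158.
%ΔEPS = DCL × %ΔSales = 3.5158 × -10.2% = -35.9%.

-35.9%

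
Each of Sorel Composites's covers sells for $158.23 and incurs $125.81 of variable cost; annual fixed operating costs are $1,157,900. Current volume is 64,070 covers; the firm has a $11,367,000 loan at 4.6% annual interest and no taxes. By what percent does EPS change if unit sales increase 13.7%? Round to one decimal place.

+71.8%

Contribution at this volume is 64,070 × $32.42 = $2,077,149.40.
Subtracting fixed costs: EBIT = $2,077,149.40 − $1,157,900 = $919,249.40.
Interest = $522,882.00, so EBIT − I = $396,367.40.
DCL = total CM / (EBIT − I) = $2,077,149.40 / $396,367.40 = 5.2405.
%ΔEPS = DCL × %ΔSales = 5.2405 × +13.7% = +71.8%.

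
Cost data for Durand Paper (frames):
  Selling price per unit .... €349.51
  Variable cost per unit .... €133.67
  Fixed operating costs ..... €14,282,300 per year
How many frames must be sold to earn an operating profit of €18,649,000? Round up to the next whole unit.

152,573 frames

Each unit contributes €349.51 − €133.67 = €215.84.
Required volume = (fixed costs + target profit) ÷ CM = (€14,282,300 + €18,649,000) ÷ €215.84 = 152,572.74, so 152,573 frames.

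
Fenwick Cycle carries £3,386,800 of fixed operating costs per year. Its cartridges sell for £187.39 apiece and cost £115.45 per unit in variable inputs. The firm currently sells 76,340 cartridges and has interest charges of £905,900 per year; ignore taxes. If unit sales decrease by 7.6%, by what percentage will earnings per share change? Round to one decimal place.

Total contribution margin = 76,340 × £71.94 = £5,491,899.60.
EBIT = £5,491,899.60 − £3,386,800 = £2,105,099.60.
After interest of £905,900.00, pre-tax earnings = £1,199,199.60.
Degree of combined leverage = contribution ÷ (EBIT − I) = £5,491,899.60 ÷ £1,199,199.60 = 4.5796.
EPS therefore changes by 4.5796 × (-7.6%) = -34.8%.

-34.8%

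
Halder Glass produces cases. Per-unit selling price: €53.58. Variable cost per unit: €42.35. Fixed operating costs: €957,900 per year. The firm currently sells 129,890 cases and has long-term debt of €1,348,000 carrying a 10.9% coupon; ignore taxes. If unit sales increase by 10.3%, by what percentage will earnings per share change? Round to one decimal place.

Contribution at this volume is 129,890 × €11.23 = €1,458,664.70.
Subtracting fixed costs: EBIT = €1,458,664.70 − €957,900 = €500,764.70.
After interest of €146,932.00, pre-tax earnings = €353,832.70.
Degree of combined leverage = contribution ÷ (EBIT − I) = €1,458,664.70 ÷ €353,832.70 = 4.1225.
EPS therefore changes by 4.1225 × (+10.3%) = +42.5%.

+42.5%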